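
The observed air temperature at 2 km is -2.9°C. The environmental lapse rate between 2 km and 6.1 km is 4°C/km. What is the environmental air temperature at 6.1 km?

-19.3°C

2000 → 6100 m (environmental, 4°C/km): ΔT = -4 × 4.1 = -16.4°C → T = -19.3°C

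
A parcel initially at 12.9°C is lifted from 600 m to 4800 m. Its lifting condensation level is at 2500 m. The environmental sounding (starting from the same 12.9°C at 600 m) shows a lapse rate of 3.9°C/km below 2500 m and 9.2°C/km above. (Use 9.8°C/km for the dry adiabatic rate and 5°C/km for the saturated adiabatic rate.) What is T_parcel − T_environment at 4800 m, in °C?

-1.55°C (parcel cooler than environment)

Parcel:
  600 → 2500 m (dry, 9.8°C/km): ΔT = -9.8 × 1.9 = -18.62°C → T = -5.72°C
  2500 → 4800 m (saturated, 5°C/km): ΔT = -5 × 2.3 = -11.5°C → T = -17.22°C
Environment:
  600 → 2500 m (environment, lower layer, 3.9°C/km): ΔT = -3.9 × 1.9 = -7.41°C → T = 5.49°C
  2500 → 4800 m (environment, upper layer, 9.2°C/km): ΔT = -9.2 × 2.3 = -21.16°C → T = -15.67°C
T_parcel − T_env = -17.22 − (-15.67) = -1.55°C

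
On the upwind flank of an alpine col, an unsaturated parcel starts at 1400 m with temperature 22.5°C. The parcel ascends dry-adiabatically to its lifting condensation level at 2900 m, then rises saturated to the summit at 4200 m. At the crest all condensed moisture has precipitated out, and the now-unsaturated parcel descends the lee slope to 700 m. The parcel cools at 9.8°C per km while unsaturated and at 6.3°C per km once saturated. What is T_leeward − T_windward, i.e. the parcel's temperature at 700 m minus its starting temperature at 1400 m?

+11.41°C

From 1400 m to 2900 m (dry): cools by 9.8 × 1.5 = 14.7°C, giving 7.8°C.
From 2900 m to 4200 m (saturated): cools by 6.3 × 1.3 = 8.19°C, giving -0.39°C.
From 4200 m to 700 m (dry descent): warms by 9.8 × 3.5 = 34.3°C, giving 33.91°C.
Net change vs windward start: 33.91 − 22.5 = +11.41°C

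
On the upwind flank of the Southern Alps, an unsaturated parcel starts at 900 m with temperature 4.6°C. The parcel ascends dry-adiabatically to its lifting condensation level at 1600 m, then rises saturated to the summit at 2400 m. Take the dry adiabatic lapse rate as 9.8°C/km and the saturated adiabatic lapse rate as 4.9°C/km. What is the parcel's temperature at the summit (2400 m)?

From 900 m to 1600 m (dry): cools by 9.8 × 0.7 = 6.86°C, giving -2.26°C.
From 1600 m to 2400 m (saturated): cools by 4.9 × 0.8 = 3.92°C, giving -6.18°C.

-6.18°C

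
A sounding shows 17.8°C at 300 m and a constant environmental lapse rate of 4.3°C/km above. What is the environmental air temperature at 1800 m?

11.35°C

From 300 m to 1800 m (environmental): cools by 4.3 × 1.5 = 6.45°C, giving 11.35°C.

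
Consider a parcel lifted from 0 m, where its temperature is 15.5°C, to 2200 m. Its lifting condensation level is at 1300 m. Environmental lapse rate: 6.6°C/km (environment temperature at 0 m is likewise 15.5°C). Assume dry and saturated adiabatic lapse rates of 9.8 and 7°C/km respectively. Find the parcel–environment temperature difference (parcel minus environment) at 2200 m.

Parcel:
  0 → 1300 m (dry, 9.8°C/km): ΔT = -9.8 × 1.3 = -12.74°C → T = 2.76°C
  1300 → 2200 m (saturated, 7°C/km): ΔT = -7 × 0.9 = -6.3°C → T = -3.54°C
Environment:
  0 → 2200 m (environment, 6.6°C/km): ΔT = -6.6 × 2.2 = -14.52°C → T = 0.98°C
T_parcel − T_env = -3.54 − 0.98 = -4.52°C

-4.52°C (parcel cooler than environment)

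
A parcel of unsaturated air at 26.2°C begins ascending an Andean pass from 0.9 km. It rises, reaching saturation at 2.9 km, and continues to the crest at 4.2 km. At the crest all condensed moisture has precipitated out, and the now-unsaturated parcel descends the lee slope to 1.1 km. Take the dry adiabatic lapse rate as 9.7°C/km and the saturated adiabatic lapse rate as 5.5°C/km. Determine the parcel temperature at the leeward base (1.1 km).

900 → 2900 m (dry, 9.7°C/km): ΔT = -9.7 × 2 = -19.4°C → T = 6.8°C
2900 → 4200 m (saturated, 5.5°C/km): ΔT = -5.5 × 1.3 = -7.15°C → T = -0.35°C
4200 → 1100 m (dry descent, 9.7°C/km): ΔT = +9.7 × 3.1 = +30.07°C → T = 29.72°C

29.72°C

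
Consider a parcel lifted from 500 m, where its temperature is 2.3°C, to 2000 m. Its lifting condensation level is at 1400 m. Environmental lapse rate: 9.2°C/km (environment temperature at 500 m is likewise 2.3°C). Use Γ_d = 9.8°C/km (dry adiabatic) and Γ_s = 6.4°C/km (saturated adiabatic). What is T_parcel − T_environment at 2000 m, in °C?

Parcel:
  Dry to 1400 m: -9.8 × 0.9 km = -8.82°C, so T = -6.52°C.
  Saturated to 2000 m: -6.4 × 0.6 km = -3.84°C, so T = -10.36°C.
Environment:
  Environment to 2000 m: -9.2 × 1.5 km = -13.8°C, so T = -11.5°C.
T_parcel − T_env = -10.36 − (-11.5) = +1.14°C

+1.14°C (parcel warmer than environment)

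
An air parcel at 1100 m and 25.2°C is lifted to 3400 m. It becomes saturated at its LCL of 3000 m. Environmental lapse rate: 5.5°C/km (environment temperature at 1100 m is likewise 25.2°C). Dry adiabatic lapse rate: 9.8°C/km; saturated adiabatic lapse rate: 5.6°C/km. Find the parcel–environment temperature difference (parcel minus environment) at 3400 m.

Parcel:
  1100 → 3000 m (dry, 9.8°C/km): ΔT = -9.8 × 1.9 = -18.62°C → T = 6.58°C
  3000 → 3400 m (saturated, 5.6°C/km): ΔT = -5.6 × 0.4 = -2.24°C → T = 4.34°C
Environment:
  1100 → 3400 m (environment, 5.5°C/km): ΔT = -5.5 × 2.3 = -12.65°C → T = 12.55°C
T_parcel − T_env = 4.34 − 12.55 = -8.21°C

-8.21°C (parcel cooler than environment)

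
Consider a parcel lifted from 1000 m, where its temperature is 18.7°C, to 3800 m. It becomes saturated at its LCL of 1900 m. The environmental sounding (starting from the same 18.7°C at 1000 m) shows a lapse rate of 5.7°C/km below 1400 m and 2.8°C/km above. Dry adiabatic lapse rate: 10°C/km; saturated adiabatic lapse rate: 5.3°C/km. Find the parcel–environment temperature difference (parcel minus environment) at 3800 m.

-10.07°C (parcel cooler than environment)

Parcel:
  1000–1900 m, dry: Δz = 0.9 km ⇒ ΔT = -9°C; T = 9.7°C
  1900–3800 m, saturated: Δz = 1.9 km ⇒ ΔT = -10.07°C; T = -0.37°C
Environment:
  1000–1400 m, environment, lower layer: Δz = 0.4 km ⇒ ΔT = -2.28°C; T = 16.42°C
  1400–3800 m, environment, upper layer: Δz = 2.4 km ⇒ ΔT = -6.72°C; T = 9.7°C
T_parcel − T_env = -0.37 − 9.7 = -10.07°C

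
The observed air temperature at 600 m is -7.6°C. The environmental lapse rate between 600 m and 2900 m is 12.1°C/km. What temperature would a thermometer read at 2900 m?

600 → 2900 m (environmental, 12.1°C/km): ΔT = -12.1 × 2.3 = -27.83°C → T = -35.43°C

-35.43°C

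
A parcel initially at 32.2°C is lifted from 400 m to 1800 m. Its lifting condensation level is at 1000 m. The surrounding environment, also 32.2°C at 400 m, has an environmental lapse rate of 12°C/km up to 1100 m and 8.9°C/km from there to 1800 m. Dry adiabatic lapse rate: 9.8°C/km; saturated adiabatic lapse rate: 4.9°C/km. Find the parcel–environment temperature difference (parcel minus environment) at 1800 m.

Parcel:
  Dry to 1000 m: -9.8 × 0.6 km = -5.88°C, so T = 26.32°C.
  Saturated to 1800 m: -4.9 × 0.8 km = -3.92°C, so T = 22.4°C.
Environment:
  Environment, lower layer to 1100 m: -12 × 0.7 km = -8.4°C, so T = 23.8°C.
  Environment, upper layer to 1800 m: -8.9 × 0.7 km = -6.23°C, so T = 17.57°C.
T_parcel − T_env = 22.4 − 17.57 = +4.83°C

+4.83°C (parcel warmer than environment)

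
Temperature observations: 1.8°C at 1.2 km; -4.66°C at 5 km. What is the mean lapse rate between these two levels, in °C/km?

1.7°C/km

Γ = −ΔT/Δz = (1.8 − (-4.66)) / (5000 − 1200) m
  = 6.46°C / 3.8 km = 1.7°C/km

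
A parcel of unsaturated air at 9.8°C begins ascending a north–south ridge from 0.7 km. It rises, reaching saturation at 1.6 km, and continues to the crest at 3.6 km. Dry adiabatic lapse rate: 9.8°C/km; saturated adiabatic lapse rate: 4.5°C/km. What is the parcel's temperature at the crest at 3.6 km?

-8.02°C

Dry to 1600 m: -9.8 × 0.9 km = -8.82°C, so T = 0.98°C.
Saturated to 3600 m: -4.5 × 2 km = -9°C, so T = -8.02°C.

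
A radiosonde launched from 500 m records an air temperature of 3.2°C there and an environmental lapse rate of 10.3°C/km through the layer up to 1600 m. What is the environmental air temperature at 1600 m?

-8.13°C

Environmental to 1600 m: -10.3 × 1.1 km = -11.33°C, so T = -8.13°C.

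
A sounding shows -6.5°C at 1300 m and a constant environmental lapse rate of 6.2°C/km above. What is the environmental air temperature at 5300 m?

-31.3°C

Environmental to 5300 m: -6.2 × 4 km = -24.8°C, so T = -31.3°C.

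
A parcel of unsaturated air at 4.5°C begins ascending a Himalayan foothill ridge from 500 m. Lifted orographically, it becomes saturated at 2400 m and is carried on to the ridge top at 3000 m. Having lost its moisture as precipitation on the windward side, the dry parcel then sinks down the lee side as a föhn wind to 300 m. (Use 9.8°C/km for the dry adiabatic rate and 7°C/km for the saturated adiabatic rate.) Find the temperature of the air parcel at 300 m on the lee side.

500–2400 m, dry: Δz = 1.9 km ⇒ ΔT = -18.62°C; T = -14.12°C
2400–3000 m, saturated: Δz = 0.6 km ⇒ ΔT = -4.2°C; T = -18.32°C
3000–300 m, dry descent: Δz = 2.7 km ⇒ ΔT = +26.46°C; T = 8.14°C

8.14°C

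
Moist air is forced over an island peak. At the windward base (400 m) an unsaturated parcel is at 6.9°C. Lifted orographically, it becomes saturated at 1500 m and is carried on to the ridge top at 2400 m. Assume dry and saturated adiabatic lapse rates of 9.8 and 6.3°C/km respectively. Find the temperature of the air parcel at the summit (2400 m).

-9.55°C

400 → 1500 m (dry, 9.8°C/km): ΔT = -9.8 × 1.1 = -10.78°C → T = -3.88°C
1500 → 2400 m (saturated, 6.3°C/km): ΔT = -6.3 × 0.9 = -5.67°C → T = -9.55°C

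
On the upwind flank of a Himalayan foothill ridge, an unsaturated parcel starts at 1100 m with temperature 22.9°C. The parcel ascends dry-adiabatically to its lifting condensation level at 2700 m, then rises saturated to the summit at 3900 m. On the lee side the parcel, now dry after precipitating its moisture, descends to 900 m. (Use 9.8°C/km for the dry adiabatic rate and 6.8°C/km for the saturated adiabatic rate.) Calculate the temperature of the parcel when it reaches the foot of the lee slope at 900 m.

From 1100 m to 2700 m (dry): cools by 9.8 × 1.6 = 15.68°C, giving 7.22°C.
From 2700 m to 3900 m (saturated): cools by 6.8 × 1.2 = 8.16°C, giving -0.94°C.
From 3900 m to 900 m (dry descent): warms by 9.8 × 3 = 29.4°C, giving 28.46°C.

28.46°C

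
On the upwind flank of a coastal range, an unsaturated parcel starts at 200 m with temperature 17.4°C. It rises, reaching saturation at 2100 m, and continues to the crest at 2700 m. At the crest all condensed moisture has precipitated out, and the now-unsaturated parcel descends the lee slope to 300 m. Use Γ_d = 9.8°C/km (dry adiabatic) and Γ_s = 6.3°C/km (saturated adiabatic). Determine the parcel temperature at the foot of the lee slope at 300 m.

Dry to 2100 m: -9.8 × 1.9 km = -18.62°C, so T = -1.22°C.
Saturated to 2700 m: -6.3 × 0.6 km = -3.78°C, so T = -5°C.
Dry descent to 300 m: +9.8 × 2.4 km = +23.52°C, so T = 18.52°C.

18.52°C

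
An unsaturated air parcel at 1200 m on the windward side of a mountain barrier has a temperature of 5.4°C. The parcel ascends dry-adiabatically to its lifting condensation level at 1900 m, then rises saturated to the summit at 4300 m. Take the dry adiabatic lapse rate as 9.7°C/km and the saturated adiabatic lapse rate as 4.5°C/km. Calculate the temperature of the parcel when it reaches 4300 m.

-12.19°C

From 1200 m to 1900 m (dry): cools by 9.7 × 0.7 = 6.79°C, giving -1.39°C.
From 1900 m to 4300 m (saturated): cools by 4.5 × 2.4 = 10.8°C, giving -12.19°C.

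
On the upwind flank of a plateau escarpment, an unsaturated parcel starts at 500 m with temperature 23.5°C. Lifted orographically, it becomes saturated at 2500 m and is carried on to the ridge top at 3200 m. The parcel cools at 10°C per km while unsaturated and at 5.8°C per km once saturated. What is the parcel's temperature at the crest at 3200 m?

Dry to 2500 m: -10 × 2 km = -20°C, so T = 3.5°C.
Saturated to 3200 m: -5.8 × 0.7 km = -4.06°C, so T = -0.56°C.

-0.56°C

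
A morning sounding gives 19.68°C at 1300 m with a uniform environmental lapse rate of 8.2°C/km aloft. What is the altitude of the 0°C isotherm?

Height above start = (19.68 − 0) / 8.2 = 2.4 km
Altitude = 1300 m + 2400 m = 3700 m

3700 m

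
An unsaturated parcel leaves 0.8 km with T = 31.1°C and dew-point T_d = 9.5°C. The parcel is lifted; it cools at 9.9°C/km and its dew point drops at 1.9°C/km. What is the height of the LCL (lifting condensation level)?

T and T_d converge at 9.9 − 1.9 = 8°C per km
Height above start = (31.1 − 9.5) / 8 = 2.7 km
LCL altitude = 800 m + 2700 m = 3500 m

3.5 km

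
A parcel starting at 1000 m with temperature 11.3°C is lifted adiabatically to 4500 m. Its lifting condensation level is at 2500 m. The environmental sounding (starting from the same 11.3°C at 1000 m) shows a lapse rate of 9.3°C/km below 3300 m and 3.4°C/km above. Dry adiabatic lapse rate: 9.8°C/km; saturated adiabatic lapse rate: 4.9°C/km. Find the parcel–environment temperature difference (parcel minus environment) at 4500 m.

+0.97°C (parcel warmer than environment)

Parcel:
  From 1000 m to 2500 m (dry): cools by 9.8 × 1.5 = 14.7°C, giving -3.4°C.
  From 2500 m to 4500 m (saturated): cools by 4.9 × 2 = 9.8°C, giving -13.2°C.
Environment:
  From 1000 m to 3300 m (environment, lower layer): cools by 9.3 × 2.3 = 21.39°C, giving -10.09°C.
  From 3300 m to 4500 m (environment, upper layer): cools by 3.4 × 1.2 = 4.08°C, giving -14.17°C.
T_parcel − T_env = -13.2 − (-14.17) = +0.97°C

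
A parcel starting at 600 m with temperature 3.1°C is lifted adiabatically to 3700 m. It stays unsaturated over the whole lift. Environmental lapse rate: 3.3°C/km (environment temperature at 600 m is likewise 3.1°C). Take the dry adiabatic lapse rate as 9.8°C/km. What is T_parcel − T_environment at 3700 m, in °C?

-20.15°C (parcel cooler than environment)

Parcel:
  600 → 3700 m (dry, 9.8°C/km): ΔT = -9.8 × 3.1 = -30.38°C → T = -27.28°C
Environment:
  600 → 3700 m (environment, 3.3°C/km): ΔT = -3.3 × 3.1 = -10.23°C → T = -7.13°C
T_parcel − T_env = -27.28 − (-7.13) = -20.15°C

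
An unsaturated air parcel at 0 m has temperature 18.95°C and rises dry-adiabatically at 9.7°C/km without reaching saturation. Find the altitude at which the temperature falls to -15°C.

3500 m

Height above start = (18.95 − (-15)) / 9.7 = 3.5 km
Altitude = 0 m + 3500 m = 3500 m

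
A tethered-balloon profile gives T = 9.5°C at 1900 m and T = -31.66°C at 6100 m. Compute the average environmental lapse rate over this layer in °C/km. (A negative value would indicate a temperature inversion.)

9.8°C/km

Γ = −ΔT/Δz = (9.5 − (-31.66)) / (6100 − 1900) m
  = 41.16°C / 4.2 km = 9.8°C/km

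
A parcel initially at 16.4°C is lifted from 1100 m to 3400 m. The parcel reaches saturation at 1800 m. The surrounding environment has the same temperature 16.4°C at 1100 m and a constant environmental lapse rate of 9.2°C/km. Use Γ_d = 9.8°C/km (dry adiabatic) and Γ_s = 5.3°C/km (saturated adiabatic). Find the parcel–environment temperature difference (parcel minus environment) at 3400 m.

+5.82°C (parcel warmer than environment)

Parcel:
  From 1100 m to 1800 m (dry): cools by 9.8 × 0.7 = 6.86°C, giving 9.54°C.
  From 1800 m to 3400 m (saturated): cools by 5.3 × 1.6 = 8.48°C, giving 1.06°C.
Environment:
  From 1100 m to 3400 m (environment): cools by 9.2 × 2.3 = 21.16°C, giving -4.76°C.
T_parcel − T_env = 1.06 − (-4.76) = +5.82°C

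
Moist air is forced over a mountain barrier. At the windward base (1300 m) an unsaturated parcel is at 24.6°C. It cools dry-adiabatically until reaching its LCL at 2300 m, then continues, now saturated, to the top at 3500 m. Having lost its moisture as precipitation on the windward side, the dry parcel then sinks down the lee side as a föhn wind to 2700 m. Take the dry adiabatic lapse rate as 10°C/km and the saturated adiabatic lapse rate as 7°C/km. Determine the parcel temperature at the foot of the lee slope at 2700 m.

14.2°C

From 1300 m to 2300 m (dry): cools by 10 × 1 = 10°C, giving 14.6°C.
From 2300 m to 3500 m (saturated): cools by 7 × 1.2 = 8.4°C, giving 6.2°C.
From 3500 m to 2700 m (dry descent): warms by 10 × 0.8 = 8°C, giving 14.2°C.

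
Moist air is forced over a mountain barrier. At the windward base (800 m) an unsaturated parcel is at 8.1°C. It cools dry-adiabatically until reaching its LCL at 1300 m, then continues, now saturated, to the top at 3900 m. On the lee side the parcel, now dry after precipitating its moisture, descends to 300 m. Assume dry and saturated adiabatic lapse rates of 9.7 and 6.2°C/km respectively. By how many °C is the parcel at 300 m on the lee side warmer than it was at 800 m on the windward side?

+13.95°C

From 800 m to 1300 m (dry): cools by 9.7 × 0.5 = 4.85°C, giving 3.25°C.
From 1300 m to 3900 m (saturated): cools by 6.2 × 2.6 = 16.12°C, giving -12.87°C.
From 3900 m to 300 m (dry descent): warms by 9.7 × 3.6 = 34.92°C, giving 22.05°C.
Net change vs windward start: 22.05 − 8.1 = +13.95°C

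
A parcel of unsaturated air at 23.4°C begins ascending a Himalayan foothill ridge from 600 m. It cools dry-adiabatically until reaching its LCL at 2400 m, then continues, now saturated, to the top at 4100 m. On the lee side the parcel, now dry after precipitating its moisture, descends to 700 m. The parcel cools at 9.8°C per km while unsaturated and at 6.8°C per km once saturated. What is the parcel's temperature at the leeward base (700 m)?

From 600 m to 2400 m (dry): cools by 9.8 × 1.8 = 17.64°C, giving 5.76°C.
From 2400 m to 4100 m (saturated): cools by 6.8 × 1.7 = 11.56°C, giving -5.8°C.
From 4100 m to 700 m (dry descent): warms by 9.8 × 3.4 = 33.32°C, giving 27.52°C.

27.52°C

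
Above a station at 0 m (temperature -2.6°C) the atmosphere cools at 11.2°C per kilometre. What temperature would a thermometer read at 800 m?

-11.56°C

Environmental to 800 m: -11.2 × 0.8 km = -8.96°C, so T = -11.56°C.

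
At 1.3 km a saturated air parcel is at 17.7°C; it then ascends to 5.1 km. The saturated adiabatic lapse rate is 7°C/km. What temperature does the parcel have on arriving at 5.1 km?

From 1300 m to 5100 m (saturated adiabatic): cools by 7 × 3.8 = 26.6°C, giving -8.9°C.

-8.9°C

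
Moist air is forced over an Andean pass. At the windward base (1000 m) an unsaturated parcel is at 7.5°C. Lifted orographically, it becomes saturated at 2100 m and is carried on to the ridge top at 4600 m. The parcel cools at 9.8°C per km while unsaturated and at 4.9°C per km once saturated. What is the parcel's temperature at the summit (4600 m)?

-15.53°C

From 1000 m to 2100 m (dry): cools by 9.8 × 1.1 = 10.78°C, giving -3.28°C.
From 2100 m to 4600 m (saturated): cools by 4.9 × 2.5 = 12.25°C, giving -15.53°C.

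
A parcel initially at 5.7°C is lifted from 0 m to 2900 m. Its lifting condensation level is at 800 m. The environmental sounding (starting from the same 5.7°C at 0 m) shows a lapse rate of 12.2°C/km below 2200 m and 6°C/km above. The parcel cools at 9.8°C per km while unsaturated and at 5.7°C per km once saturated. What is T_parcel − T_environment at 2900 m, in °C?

+11.23°C (parcel warmer than environment)

Parcel:
  0 → 800 m (dry, 9.8°C/km): ΔT = -9.8 × 0.8 = -7.84°C → T = -2.14°C
  800 → 2900 m (saturated, 5.7°C/km): ΔT = -5.7 × 2.1 = -11.97°C → T = -14.11°C
Environment:
  0 → 2200 m (environment, lower layer, 12.2°C/km): ΔT = -12.2 × 2.2 = -26.84°C → T = -21.14°C
  2200 → 2900 m (environment, upper layer, 6°C/km): ΔT = -6 × 0.7 = -4.2°C → T = -25.34°C
T_parcel − T_env = -14.11 − (-25.34) = +11.23°C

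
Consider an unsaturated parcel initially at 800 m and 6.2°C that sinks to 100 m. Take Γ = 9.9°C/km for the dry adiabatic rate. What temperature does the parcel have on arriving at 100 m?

13.13°C

From 800 m to 100 m (dry adiabatic): warms by 9.9 × 0.7 = 6.93°C, giving 13.13°C.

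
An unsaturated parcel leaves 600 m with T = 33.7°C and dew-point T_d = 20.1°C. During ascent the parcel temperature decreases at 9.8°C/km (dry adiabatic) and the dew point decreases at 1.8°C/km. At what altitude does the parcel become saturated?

2300 m

T and T_d converge at 9.8 − 1.8 = 8°C per km
Height above start = (33.7 − 20.1) / 8 = 1.7 km
LCL altitude = 600 m + 1700 m = 2300 m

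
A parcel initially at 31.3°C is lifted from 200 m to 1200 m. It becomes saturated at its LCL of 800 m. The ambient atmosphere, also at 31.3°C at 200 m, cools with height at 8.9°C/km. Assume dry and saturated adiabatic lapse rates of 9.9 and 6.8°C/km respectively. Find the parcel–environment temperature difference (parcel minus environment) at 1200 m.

Parcel:
  Dry to 800 m: -9.9 × 0.6 km = -5.94°C, so T = 25.36°C.
  Saturated to 1200 m: -6.8 × 0.4 km = -2.72°C, so T = 22.64°C.
Environment:
  Environment to 1200 m: -8.9 × 1 km = -8.9°C, so T = 22.4°C.
T_parcel − T_env = 22.64 − 22.4 = +0.24°C

+0.24°C (parcel warmer than environment)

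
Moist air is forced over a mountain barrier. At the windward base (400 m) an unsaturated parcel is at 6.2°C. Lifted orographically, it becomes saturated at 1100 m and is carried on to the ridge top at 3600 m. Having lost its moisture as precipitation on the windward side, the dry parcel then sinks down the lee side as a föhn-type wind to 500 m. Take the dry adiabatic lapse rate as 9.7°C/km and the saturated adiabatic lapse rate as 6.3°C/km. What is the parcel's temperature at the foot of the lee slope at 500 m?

13.73°C

From 400 m to 1100 m (dry): cools by 9.7 × 0.7 = 6.79°C, giving -0.59°C.
From 1100 m to 3600 m (saturated): cools by 6.3 × 2.5 = 15.75°C, giving -16.34°C.
From 3600 m to 500 m (dry descent): warms by 9.7 × 3.1 = 30.07°C, giving 13.73°C.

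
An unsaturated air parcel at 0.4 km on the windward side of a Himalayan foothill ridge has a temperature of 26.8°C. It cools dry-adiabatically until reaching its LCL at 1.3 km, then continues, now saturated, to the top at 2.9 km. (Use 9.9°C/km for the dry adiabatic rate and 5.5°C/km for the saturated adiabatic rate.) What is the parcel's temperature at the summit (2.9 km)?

From 400 m to 1300 m (dry): cools by 9.9 × 0.9 = 8.91°C, giving 17.89°C.
From 1300 m to 2900 m (saturated): cools by 5.5 × 1.6 = 8.8°C, giving 9.09°C.

9.09°C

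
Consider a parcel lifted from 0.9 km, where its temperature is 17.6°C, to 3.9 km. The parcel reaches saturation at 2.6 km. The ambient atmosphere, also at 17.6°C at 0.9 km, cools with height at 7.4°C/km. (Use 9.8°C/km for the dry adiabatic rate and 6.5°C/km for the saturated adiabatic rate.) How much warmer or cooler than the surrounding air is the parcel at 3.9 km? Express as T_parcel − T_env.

Parcel:
  From 900 m to 2600 m (dry): cools by 9.8 × 1.7 = 16.66°C, giving 0.94°C.
  From 2600 m to 3900 m (saturated): cools by 6.5 × 1.3 = 8.45°C, giving -7.51°C.
Environment:
  From 900 m to 3900 m (environment): cools by 7.4 × 3 = 22.2°C, giving -4.6°C.
T_parcel − T_env = -7.51 − (-4.6) = -2.91°C

-2.91°C (parcel cooler than environment)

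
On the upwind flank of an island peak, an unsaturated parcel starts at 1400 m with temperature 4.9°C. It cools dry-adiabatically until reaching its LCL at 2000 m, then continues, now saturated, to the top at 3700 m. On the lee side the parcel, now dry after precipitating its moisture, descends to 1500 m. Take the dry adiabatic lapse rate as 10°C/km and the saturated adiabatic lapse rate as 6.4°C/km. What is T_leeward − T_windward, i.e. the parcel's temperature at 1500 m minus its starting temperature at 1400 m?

+5.12°C

From 1400 m to 2000 m (dry): cools by 10 × 0.6 = 6°C, giving -1.1°C.
From 2000 m to 3700 m (saturated): cools by 6.4 × 1.7 = 10.88°C, giving -11.98°C.
From 3700 m to 1500 m (dry descent): warms by 10 × 2.2 = 22°C, giving 10.02°C.
Net change vs windward start: 10.02 − 4.9 = +5.12°C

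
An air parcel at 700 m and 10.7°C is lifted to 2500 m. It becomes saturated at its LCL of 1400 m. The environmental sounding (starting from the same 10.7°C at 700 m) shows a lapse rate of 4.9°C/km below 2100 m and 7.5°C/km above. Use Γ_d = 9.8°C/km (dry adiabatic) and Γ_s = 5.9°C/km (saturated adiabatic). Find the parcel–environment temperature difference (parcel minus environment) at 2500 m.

-3.49°C (parcel cooler than environment)

Parcel:
  700 → 1400 m (dry, 9.8°C/km): ΔT = -9.8 × 0.7 = -6.86°C → T = 3.84°C
  1400 → 2500 m (saturated, 5.9°C/km): ΔT = -5.9 × 1.1 = -6.49°C → T = -2.65°C
Environment:
  700 → 2100 m (environment, lower layer, 4.9°C/km): ΔT = -4.9 × 1.4 = -6.86°C → T = 3.84°C
  2100 → 2500 m (environment, upper layer, 7.5°C/km): ΔT = -7.5 × 0.4 = -3°C → T = 0.84°C
T_parcel − T_env = -2.65 − 0.84 = -3.49°C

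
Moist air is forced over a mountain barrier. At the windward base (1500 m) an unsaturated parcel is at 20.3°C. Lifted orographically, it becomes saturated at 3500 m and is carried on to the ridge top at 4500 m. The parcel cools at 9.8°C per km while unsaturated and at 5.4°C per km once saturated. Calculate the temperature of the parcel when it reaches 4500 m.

-4.7°C

From 1500 m to 3500 m (dry): cools by 9.8 × 2 = 19.6°C, giving 0.7°C.
From 3500 m to 4500 m (saturated): cools by 5.4 × 1 = 5.4°C, giving -4.7°C.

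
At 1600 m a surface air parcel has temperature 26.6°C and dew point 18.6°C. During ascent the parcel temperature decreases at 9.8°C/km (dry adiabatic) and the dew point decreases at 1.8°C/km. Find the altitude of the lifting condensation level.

T and T_d converge at 9.8 − 1.8 = 8°C per km
Height above start = (26.6 − 18.6) / 8 = 1 km
LCL altitude = 1600 m + 1000 m = 2600 m

2600 m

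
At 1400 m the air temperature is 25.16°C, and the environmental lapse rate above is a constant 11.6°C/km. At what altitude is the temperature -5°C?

4000 m

Height above start = (25.16 − (-5)) / 11.6 = 2.6 km
Altitude = 1400 m + 2600 m = 4000 m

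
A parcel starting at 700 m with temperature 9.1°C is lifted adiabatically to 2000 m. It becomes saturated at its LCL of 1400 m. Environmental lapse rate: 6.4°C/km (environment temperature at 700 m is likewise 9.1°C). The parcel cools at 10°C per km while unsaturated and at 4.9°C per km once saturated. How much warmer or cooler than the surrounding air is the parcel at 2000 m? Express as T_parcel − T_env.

Parcel:
  From 700 m to 1400 m (dry): cools by 10 × 0.7 = 7°C, giving 2.1°C.
  From 1400 m to 2000 m (saturated): cools by 4.9 × 0.6 = 2.94°C, giving -0.84°C.
Environment:
  From 700 m to 2000 m (environment): cools by 6.4 × 1.3 = 8.32°C, giving 0.78°C.
T_parcel − T_env = -0.84 − 0.78 = -1.62°C

-1.62°C (parcel cooler than environment)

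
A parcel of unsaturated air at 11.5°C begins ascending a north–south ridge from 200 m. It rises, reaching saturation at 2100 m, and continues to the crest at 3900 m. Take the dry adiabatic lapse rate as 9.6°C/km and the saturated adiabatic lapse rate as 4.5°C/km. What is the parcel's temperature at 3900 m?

200–2100 m, dry: Δz = 1.9 km ⇒ ΔT = -18.24°C; T = -6.74°C
2100–3900 m, saturated: Δz = 1.8 km ⇒ ΔT = -8.1°C; T = -14.84°C

-14.84°C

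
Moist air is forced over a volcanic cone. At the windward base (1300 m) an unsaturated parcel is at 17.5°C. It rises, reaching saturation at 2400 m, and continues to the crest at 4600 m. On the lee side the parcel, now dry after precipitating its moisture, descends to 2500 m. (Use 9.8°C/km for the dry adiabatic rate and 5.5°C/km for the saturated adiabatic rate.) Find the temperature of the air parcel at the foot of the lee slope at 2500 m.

15.2°C

From 1300 m to 2400 m (dry): cools by 9.8 × 1.1 = 10.78°C, giving 6.72°C.
From 2400 m to 4600 m (saturated): cools by 5.5 × 2.2 = 12.1°C, giving -5.38°C.
From 4600 m to 2500 m (dry descent): warms by 9.8 × 2.1 = 20.58°C, giving 15.2°C.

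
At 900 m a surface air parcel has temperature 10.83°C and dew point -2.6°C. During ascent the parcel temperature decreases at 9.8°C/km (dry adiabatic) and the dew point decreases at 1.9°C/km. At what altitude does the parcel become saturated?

T and T_d converge at 9.8 − 1.9 = 7.9°C per km
Height above start = (10.83 − (-2.6)) / 7.9 = 1.7 km
LCL altitude = 900 m + 1700 m = 2600 m

2600 m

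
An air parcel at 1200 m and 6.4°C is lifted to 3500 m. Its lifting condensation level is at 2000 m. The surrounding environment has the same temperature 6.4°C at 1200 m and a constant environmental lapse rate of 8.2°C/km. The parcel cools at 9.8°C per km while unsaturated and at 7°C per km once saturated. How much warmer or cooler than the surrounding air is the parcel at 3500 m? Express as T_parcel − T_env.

+0.52°C (parcel warmer than environment)

Parcel:
  1200 → 2000 m (dry, 9.8°C/km): ΔT = -9.8 × 0.8 = -7.84°C → T = -1.44°C
  2000 → 3500 m (saturated, 7°C/km): ΔT = -7 × 1.5 = -10.5°C → T = -11.94°C
Environment:
  1200 → 3500 m (environment, 8.2°C/km): ΔT = -8.2 × 2.3 = -18.86°C → T = -12.46°C
T_parcel − T_env = -11.94 − (-12.46) = +0.52°C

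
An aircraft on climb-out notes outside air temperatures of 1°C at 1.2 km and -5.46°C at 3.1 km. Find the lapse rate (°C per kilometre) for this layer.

3.4°C/km

Γ = −ΔT/Δz = (1 − (-5.46)) / (3100 − 1200) m
  = 6.46°C / 1.9 km = 3.4°C/km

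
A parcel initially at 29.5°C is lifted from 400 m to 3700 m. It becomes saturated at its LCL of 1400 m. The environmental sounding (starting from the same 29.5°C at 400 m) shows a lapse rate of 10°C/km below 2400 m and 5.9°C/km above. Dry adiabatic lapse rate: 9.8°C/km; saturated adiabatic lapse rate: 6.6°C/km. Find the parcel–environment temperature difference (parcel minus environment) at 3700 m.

+2.69°C (parcel warmer than environment)

Parcel:
  400 → 1400 m (dry, 9.8°C/km): ΔT = -9.8 × 1 = -9.8°C → T = 19.7°C
  1400 → 3700 m (saturated, 6.6°C/km): ΔT = -6.6 × 2.3 = -15.18°C → T = 4.52°C
Environment:
  400 → 2400 m (environment, lower layer, 10°C/km): ΔT = -10 × 2 = -20°C → T = 9.5°C
  2400 → 3700 m (environment, upper layer, 5.9°C/km): ΔT = -5.9 × 1.3 = -7.67°C → T = 1.83°C
T_parcel − T_env = 4.52 − 1.83 = +2.69°C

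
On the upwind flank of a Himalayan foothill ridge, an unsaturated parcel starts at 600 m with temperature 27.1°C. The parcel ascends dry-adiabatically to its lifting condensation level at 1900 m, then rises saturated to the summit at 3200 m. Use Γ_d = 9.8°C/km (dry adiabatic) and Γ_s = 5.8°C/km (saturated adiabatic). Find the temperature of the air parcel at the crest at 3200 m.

6.82°C

From 600 m to 1900 m (dry): cools by 9.8 × 1.3 = 12.74°C, giving 14.36°C.
From 1900 m to 3200 m (saturated): cools by 5.8 × 1.3 = 7.54°C, giving 6.82°C.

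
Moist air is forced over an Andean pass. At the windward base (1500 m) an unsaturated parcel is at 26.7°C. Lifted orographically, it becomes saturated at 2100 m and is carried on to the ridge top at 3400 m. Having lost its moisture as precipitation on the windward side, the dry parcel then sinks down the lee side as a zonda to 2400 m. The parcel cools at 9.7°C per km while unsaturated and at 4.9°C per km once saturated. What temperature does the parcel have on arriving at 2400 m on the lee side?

Dry to 2100 m: -9.7 × 0.6 km = -5.82°C, so T = 20.88°C.
Saturated to 3400 m: -4.9 × 1.3 km = -6.37°C, so T = 14.51°C.
Dry descent to 2400 m: +9.7 × 1 km = +9.7°C, so T = 24.21°C.

24.21°C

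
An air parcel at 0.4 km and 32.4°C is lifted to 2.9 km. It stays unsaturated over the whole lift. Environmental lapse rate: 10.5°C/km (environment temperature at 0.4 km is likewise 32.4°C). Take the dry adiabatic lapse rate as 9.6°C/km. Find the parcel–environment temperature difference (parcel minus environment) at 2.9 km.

+2.25°C (parcel warmer than environment)

Parcel:
  From 400 m to 2900 m (dry): cools by 9.6 × 2.5 = 24°C, giving 8.4°C.
Environment:
  From 400 m to 2900 m (environment): cools by 10.5 × 2.5 = 26.25°C, giving 6.15°C.
T_parcel − T_env = 8.4 − 6.15 = +2.25°C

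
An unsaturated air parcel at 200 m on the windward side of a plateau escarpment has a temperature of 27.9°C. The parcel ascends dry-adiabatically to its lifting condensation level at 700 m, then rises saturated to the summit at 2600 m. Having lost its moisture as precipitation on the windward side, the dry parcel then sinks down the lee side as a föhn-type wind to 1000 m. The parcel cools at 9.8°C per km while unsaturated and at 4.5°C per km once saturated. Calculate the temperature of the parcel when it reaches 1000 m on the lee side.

Dry to 700 m: -9.8 × 0.5 km = -4.9°C, so T = 23°C.
Saturated to 2600 m: -4.5 × 1.9 km = -8.55°C, so T = 14.45°C.
Dry descent to 1000 m: +9.8 × 1.6 km = +15.68°C, so T = 30.13°C.

30.13°C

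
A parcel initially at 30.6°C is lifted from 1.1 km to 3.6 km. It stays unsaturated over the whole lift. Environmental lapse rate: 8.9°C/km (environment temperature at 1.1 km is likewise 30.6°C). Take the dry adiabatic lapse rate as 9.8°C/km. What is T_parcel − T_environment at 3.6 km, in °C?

-2.25°C (parcel cooler than environment)

Parcel:
  Dry to 3600 m: -9.8 × 2.5 km = -24.5°C, so T = 6.1°C.
Environment:
  Environment to 3600 m: -8.9 × 2.5 km = -22.25°C, so T = 8.35°C.
T_parcel − T_env = 6.1 − 8.35 = -2.25°C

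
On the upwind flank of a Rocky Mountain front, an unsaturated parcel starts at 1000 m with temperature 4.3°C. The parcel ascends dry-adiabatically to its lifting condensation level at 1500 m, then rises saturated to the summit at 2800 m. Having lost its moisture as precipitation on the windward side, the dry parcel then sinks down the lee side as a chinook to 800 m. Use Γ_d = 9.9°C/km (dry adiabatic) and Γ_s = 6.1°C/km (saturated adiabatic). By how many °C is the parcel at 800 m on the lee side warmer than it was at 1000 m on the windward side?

+6.92°C

1000 → 1500 m (dry, 9.9°C/km): ΔT = -9.9 × 0.5 = -4.95°C → T = -0.65°C
1500 → 2800 m (saturated, 6.1°C/km): ΔT = -6.1 × 1.3 = -7.93°C → T = -8.58°C
2800 → 800 m (dry descent, 9.9°C/km): ΔT = +9.9 × 2 = +19.8°C → T = 11.22°C
Net change vs windward start: 11.22 − 4.3 = +6.92°C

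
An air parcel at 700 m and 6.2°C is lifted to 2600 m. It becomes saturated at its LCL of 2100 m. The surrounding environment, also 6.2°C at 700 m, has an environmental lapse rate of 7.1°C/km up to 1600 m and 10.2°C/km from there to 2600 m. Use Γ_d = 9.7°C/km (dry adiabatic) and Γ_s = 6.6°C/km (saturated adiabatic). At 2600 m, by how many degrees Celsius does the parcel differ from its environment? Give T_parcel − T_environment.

Parcel:
  Dry to 2100 m: -9.7 × 1.4 km = -13.58°C, so T = -7.38°C.
  Saturated to 2600 m: -6.6 × 0.5 km = -3.3°C, so T = -10.68°C.
Environment:
  Environment, lower layer to 1600 m: -7.1 × 0.9 km = -6.39°C, so T = -0.19°C.
  Environment, upper layer to 2600 m: -10.2 × 1 km = -10.2°C, so T = -10.39°C.
T_parcel − T_env = -10.68 − (-10.39) = -0.29°C

-0.29°C (parcel cooler than environment)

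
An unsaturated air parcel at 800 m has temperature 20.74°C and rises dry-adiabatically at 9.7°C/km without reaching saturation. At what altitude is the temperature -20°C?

5000 m

Height above start = (20.74 − (-20)) / 9.7 = 4.2 km
Altitude = 800 m + 4200 m = 5000 m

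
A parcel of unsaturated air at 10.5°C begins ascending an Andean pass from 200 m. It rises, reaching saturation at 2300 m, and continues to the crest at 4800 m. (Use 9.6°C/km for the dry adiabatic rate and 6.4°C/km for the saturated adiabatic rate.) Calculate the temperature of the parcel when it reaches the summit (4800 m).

From 200 m to 2300 m (dry): cools by 9.6 × 2.1 = 20.16°C, giving -9.66°C.
From 2300 m to 4800 m (saturated): cools by 6.4 × 2.5 = 16°C, giving -25.66°C.

-25.66°C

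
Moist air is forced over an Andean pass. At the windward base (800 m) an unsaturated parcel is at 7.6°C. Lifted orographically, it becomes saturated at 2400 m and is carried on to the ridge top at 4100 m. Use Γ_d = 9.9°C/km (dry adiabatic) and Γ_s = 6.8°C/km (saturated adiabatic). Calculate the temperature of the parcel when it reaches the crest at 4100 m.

800–2400 m, dry: Δz = 1.6 km ⇒ ΔT = -15.84°C; T = -8.24°C
2400–4100 m, saturated: Δz = 1.7 km ⇒ ΔT = -11.56°C; T = -19.8°C

-19.8°C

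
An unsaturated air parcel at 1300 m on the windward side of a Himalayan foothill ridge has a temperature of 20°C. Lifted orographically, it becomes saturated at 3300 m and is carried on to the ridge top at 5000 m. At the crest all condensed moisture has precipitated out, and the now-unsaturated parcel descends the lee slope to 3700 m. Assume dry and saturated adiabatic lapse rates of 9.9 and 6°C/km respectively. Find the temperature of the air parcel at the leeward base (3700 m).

2.87°C

From 1300 m to 3300 m (dry): cools by 9.9 × 2 = 19.8°C, giving 0.2°C.
From 3300 m to 5000 m (saturated): cools by 6 × 1.7 = 10.2°C, giving -10°C.
From 5000 m to 3700 m (dry descent): warms by 9.9 × 1.3 = 12.87°C, giving 2.87°C.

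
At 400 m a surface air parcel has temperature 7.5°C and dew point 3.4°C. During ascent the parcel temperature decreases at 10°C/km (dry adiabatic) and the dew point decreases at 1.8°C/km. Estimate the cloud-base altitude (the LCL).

T and T_d converge at 10 − 1.8 = 8.2°C per km
Height above start = (7.5 − 3.4) / 8.2 = 0.5 km
LCL altitude = 400 m + 500 m = 900 m

900 m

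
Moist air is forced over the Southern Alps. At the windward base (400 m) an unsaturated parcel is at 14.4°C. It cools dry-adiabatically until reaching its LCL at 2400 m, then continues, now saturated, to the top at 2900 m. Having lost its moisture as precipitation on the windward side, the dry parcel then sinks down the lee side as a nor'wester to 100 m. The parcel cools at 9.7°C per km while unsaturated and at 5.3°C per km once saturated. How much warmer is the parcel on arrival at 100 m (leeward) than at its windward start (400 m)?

Dry to 2400 m: -9.7 × 2 km = -19.4°C, so T = -5°C.
Saturated to 2900 m: -5.3 × 0.5 km = -2.65°C, so T = -7.65°C.
Dry descent to 100 m: +9.7 × 2.8 km = +27.16°C, so T = 19.51°C.
Net change vs windward start: 19.51 − 14.4 = +5.11°C

+5.11°C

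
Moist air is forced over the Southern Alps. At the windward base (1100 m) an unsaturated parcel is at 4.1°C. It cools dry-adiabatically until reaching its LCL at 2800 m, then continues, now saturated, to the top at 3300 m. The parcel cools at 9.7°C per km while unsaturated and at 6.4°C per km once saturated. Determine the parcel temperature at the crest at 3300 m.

-15.59°C

1100 → 2800 m (dry, 9.7°C/km): ΔT = -9.7 × 1.7 = -16.49°C → T = -12.39°C
2800 → 3300 m (saturated, 6.4°C/km): ΔT = -6.4 × 0.5 = -3.2°C → T = -15.59°C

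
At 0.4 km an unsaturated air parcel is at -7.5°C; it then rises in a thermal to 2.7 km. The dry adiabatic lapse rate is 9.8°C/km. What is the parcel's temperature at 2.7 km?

-30.04°C

400–2700 m, dry adiabatic: Δz = 2.3 km ⇒ ΔT = -22.54°C; T = -30.04°C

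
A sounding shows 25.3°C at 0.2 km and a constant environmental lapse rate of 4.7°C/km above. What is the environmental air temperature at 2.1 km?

16.37°C

Environmental to 2100 m: -4.7 × 1.9 km = -8.93°C, so T = 16.37°C.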